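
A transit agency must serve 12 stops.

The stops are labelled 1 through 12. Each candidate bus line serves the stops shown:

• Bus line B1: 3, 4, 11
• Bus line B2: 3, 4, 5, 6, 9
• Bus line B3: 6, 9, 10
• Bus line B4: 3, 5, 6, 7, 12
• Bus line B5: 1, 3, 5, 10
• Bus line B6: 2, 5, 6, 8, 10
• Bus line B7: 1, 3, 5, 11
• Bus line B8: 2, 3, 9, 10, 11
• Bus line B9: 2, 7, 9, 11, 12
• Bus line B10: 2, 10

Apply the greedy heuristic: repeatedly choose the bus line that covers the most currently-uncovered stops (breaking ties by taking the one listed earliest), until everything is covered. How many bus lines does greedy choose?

4

Greedy: pick B2 (covers 5 new) → pick B9 (covers 4 new) → pick B5 (covers 2 new) → pick B6 (covers 1 new). Total picks: 4.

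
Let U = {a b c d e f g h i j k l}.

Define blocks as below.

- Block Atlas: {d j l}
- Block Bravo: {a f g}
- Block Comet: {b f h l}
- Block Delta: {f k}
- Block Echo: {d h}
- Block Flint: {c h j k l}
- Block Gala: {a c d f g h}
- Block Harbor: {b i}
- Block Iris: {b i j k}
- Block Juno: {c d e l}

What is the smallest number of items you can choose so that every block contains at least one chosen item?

4

The 4 items {a, b, d, k} hit every block.
No choice of 3 items meets every block, so 4 is the minimum.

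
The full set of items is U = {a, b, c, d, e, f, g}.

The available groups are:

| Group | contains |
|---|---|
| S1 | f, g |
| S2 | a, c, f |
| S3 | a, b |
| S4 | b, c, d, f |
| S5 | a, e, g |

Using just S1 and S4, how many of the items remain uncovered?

Union of S1, S4 = {b, c, d, f, g}.
Not covered: a, e — 2 items.

2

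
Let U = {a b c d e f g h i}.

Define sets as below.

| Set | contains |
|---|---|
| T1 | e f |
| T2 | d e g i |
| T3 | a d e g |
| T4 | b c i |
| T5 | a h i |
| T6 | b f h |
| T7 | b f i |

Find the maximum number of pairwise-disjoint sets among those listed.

2

T3, T7 are pairwise disjoint (T3={a,d,e,g}; T7={b,f,i}).
Every remaining set overlaps one of these, and no 3 of the listed sets are pairwise disjoint, so 2 is the maximum.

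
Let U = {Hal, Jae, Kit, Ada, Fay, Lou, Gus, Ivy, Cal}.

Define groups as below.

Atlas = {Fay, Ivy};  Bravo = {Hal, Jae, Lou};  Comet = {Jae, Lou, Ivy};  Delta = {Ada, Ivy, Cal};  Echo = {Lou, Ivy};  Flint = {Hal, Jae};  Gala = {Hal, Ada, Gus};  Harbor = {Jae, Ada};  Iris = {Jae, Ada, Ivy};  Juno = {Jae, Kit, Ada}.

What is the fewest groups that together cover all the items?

Atlas, Comet, Delta, Gala, and Juno cover everything between them: the union {Hal, Jae, Kit, Ada, Fay, Lou, Gus, Ivy, Cal} is all of U.
No 4 of the 10 groups cover everything (all 210 combinations miss at least one item), so 5 is optimal.

5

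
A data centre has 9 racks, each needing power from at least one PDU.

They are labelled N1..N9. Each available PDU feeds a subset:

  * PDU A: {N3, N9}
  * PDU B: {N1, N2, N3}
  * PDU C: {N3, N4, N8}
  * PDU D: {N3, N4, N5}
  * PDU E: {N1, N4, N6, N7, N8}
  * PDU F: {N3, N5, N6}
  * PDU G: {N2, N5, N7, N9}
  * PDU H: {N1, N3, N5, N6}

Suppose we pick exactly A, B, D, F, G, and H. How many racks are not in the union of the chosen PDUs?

Union of A, B, D, F, G, H = {N1, N2, N3, N4, N5, N6, N7, N9}.
Not covered: N8 — 1 rack.

1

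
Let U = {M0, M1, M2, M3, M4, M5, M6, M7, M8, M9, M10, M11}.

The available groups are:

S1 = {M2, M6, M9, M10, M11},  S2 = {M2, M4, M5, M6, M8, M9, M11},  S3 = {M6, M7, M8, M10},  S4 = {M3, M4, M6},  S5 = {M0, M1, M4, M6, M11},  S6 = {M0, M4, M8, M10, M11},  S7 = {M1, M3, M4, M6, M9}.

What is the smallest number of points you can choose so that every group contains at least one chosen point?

The 2 points {M6, M10} hit every group.
No single point lies in every group, so at least 2 are needed and 2 is optimal.

2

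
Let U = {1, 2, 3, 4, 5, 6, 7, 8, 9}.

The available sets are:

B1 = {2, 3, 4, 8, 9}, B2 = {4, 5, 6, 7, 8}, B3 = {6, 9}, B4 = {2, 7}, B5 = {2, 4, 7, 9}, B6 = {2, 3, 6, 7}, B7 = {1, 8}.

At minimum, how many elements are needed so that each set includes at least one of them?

3

H = {6, 7, 8} meets every set (each contains at least one member of H), and |H| = 3.
The sets B3, B4, B7 are pairwise disjoint, so any hitting set needs a separate element for each — at least 3. Hence 3 is optimal.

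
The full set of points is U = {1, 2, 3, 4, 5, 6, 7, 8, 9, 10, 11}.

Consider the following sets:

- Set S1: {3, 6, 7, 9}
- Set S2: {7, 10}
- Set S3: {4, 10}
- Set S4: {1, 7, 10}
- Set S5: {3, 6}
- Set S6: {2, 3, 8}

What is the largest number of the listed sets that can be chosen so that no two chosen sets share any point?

S1, S3 are pairwise disjoint (S1={3,6,7,9}; S3={4,10}).
Every remaining set overlaps one of these, and no 3 of the listed sets are pairwise disjoint, so 2 is the maximum.

2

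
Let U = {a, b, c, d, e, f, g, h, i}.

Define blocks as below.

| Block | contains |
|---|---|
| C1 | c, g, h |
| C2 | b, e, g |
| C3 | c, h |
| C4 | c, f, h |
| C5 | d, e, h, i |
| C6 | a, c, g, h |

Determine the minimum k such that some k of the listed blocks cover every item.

Take {C2, C4, C5, C6}. Their union is {a, b, c, d, e, f, g, h, i}, which is all 9 items.
No 3 of the 6 blocks cover everything (all 20 combinations miss at least one item), so 4 is optimal.

4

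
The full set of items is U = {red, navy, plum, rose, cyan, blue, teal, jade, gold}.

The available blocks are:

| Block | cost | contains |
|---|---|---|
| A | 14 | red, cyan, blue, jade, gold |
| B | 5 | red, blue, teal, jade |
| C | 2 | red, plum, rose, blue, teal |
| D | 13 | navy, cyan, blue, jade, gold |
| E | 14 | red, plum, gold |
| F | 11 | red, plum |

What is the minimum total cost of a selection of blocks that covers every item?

C, D together cover every item (C ∪ D = {red, navy, plum, rose, cyan, blue, teal, jade, gold}); total cost 2 + 13 = 15.
No covering selection has total cost below 15.

15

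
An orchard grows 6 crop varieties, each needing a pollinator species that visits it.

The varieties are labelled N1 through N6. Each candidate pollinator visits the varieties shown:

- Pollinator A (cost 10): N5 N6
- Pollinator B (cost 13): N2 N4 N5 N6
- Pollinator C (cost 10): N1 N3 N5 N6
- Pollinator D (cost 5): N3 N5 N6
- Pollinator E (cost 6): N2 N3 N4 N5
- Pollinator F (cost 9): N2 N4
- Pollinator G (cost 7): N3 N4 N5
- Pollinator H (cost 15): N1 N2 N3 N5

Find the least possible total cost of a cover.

C, E together cover every variety (C ∪ E = {N1, N2, N3, N4, N5, N6}); total cost 10 + 6 = 16.
No covering selection has total cost below 16.

16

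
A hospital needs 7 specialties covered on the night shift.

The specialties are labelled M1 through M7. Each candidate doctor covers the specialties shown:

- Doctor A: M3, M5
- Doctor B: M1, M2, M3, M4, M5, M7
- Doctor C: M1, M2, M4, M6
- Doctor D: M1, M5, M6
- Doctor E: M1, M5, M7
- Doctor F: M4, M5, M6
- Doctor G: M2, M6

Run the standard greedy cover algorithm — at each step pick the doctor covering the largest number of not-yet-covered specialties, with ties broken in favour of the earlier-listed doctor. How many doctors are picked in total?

2

Greedy: pick B (covers 6 new) → pick C (covers 1 new). Total picks: 2.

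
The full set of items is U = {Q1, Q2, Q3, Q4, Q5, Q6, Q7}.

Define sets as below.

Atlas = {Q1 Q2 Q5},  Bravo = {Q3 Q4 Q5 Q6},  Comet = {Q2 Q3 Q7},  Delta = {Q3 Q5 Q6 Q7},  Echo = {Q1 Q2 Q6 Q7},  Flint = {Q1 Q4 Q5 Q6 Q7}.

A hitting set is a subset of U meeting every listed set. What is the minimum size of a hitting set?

2

H = {Q2, Q5} meets every set (each contains at least one member of H), and |H| = 2.
No single item lies in every set, so at least 2 are needed and 2 is optimal.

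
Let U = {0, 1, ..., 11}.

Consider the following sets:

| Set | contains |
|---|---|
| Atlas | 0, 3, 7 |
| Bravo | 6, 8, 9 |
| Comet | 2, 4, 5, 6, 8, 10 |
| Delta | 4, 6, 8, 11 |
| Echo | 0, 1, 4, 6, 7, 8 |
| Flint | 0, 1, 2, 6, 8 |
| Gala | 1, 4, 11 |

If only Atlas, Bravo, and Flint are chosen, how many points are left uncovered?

4

Union of Atlas, Bravo, Flint = {0, 1, 2, 3, 6, 7, 8, 9}.
Not covered: 4, 5, 10, 11 — 4 points.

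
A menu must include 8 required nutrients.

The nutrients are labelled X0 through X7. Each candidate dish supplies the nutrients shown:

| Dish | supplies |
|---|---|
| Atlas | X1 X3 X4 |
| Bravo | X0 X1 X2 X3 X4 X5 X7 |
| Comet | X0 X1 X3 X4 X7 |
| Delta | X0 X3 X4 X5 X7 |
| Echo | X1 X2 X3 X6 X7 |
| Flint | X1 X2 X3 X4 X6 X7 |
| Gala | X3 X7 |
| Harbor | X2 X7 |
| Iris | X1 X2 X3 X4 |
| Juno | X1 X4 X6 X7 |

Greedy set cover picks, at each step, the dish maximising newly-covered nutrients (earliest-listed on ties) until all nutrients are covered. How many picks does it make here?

Greedy: pick Bravo (covers 7 new) → pick Echo (covers 1 new). Total picks: 2.

2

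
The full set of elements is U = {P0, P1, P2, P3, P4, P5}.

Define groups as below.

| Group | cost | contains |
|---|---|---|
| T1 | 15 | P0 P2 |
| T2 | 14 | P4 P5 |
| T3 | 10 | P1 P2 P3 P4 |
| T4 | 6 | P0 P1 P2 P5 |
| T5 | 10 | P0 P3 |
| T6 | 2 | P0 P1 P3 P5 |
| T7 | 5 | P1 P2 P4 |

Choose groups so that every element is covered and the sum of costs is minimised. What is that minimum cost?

T6, T7 together cover every element (T6 ∪ T7 = {P0, P1, P2, P3, P4, P5}); total cost 2 + 5 = 7.
No covering selection has total cost below 7.

7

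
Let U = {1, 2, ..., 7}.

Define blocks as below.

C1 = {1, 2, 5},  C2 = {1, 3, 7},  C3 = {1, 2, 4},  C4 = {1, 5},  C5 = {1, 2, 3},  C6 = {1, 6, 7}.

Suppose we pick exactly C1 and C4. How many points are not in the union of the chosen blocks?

Union of C1, C4 = {1, 2, 5}.
Not covered: 3, 4, 6, 7 — 4 points.

4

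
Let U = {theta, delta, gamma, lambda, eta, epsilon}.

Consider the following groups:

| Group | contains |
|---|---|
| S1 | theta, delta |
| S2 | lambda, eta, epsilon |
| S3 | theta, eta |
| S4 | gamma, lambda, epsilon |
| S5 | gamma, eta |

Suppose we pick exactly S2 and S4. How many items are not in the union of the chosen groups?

Union of S2, S4 = {gamma, lambda, eta, epsilon}.
Not covered: theta, delta — 2 items.

2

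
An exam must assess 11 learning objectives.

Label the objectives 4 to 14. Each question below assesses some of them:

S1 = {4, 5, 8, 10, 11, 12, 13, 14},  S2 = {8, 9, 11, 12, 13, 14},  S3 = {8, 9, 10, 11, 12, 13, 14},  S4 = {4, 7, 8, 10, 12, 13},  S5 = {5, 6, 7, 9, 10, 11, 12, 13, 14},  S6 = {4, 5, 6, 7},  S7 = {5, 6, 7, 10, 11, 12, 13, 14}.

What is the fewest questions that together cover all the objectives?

Take {S1, S5}. Their union is {4, 5, 6, 7, 8, 9, 10, 11, 12, 13, 14}, which is all 11 objectives.
No single question has all 11 objectives (the largest, S5, has 9), so 2 is optimal.

2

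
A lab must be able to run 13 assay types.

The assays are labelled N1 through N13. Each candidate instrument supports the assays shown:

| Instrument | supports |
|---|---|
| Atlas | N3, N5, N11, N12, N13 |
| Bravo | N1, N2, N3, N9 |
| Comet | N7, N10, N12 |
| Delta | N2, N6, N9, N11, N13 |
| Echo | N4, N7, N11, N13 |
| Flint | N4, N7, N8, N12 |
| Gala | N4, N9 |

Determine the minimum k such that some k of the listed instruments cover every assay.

5

Take {Atlas, Bravo, Comet, Delta, Flint}. Their union is {N1, N2, N3, N4, N5, N6, N7, N8, N9, N10, N11, N12, N13}, which is all 13 assays.
No 4 of the 7 instruments cover everything (all 35 combinations miss at least one assay), so 5 is optimal.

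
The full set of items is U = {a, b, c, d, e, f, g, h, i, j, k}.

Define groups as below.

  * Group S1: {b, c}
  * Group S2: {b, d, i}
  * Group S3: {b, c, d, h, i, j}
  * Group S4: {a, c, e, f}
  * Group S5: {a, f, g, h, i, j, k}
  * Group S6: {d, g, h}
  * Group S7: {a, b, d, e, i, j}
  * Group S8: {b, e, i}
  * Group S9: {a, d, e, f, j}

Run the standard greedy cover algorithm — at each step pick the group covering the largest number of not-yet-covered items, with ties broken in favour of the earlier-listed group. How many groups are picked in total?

3

Greedy: pick S5 (covers 7 new) → pick S3 (covers 3 new) → pick S4 (covers 1 new). Total picks: 3.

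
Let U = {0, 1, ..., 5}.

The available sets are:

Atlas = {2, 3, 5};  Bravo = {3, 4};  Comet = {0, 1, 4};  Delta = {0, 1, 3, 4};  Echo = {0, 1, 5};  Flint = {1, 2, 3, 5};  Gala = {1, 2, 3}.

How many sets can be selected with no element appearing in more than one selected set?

2

Atlas, Comet are pairwise disjoint (Atlas={2,3,5}; Comet={0,1,4}).
Every remaining set overlaps one of these, and no 3 of the listed sets are pairwise disjoint, so 2 is the maximum.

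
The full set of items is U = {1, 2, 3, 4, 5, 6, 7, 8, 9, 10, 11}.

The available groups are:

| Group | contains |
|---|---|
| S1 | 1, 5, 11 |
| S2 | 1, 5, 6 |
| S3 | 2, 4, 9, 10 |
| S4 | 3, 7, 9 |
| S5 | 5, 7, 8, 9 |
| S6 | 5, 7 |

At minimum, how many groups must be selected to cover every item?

S1 and S2 and S3 and S4 and S5 together: S1 ∪ S2 ∪ S3 ∪ S4 ∪ S5 = {1, 2, 3, 4, 5, 6, 7, 8, 9, 10, 11} — every item is covered.
No 4 of the 6 groups cover everything (all 15 combinations miss at least one item), so 5 is optimal.

5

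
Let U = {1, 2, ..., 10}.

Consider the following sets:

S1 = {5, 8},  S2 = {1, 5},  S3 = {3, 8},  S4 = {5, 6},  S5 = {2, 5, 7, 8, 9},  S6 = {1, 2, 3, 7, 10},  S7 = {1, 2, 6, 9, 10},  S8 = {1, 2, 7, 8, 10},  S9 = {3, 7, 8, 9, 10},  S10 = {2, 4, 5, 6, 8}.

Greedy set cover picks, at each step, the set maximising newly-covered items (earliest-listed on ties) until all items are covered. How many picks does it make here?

Greedy: pick S5 (covers 5 new) → pick S6 (covers 3 new) → pick S10 (covers 2 new). Total picks: 3.

3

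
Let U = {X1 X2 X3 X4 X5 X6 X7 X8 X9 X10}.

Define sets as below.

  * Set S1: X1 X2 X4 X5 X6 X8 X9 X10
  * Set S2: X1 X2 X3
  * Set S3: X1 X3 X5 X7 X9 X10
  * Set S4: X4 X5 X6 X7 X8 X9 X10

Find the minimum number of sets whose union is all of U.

Take {S1, S3}. Their union is {X1, X2, X3, X4, X5, X6, X7, X8, X9, X10}, which is all 10 elements.
No single set has all 10 elements (the largest, S1, has 8), so 2 is optimal.

2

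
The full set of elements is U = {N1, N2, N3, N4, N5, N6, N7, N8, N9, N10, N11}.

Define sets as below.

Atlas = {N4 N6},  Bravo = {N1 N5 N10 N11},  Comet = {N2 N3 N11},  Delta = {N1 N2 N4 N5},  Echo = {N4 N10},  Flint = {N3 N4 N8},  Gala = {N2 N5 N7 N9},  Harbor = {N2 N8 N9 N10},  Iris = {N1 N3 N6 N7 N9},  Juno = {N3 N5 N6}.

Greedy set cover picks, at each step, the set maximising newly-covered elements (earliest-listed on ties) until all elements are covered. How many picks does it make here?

4

Greedy: pick Iris (covers 5 new) → pick Bravo (covers 3 new) → pick Delta (covers 2 new) → pick Flint (covers 1 new). Total picks: 4.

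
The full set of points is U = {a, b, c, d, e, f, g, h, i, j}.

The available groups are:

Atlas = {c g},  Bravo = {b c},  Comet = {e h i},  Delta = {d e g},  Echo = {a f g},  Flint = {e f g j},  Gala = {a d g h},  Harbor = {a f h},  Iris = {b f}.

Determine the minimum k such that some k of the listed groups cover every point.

Take {Bravo, Comet, Flint, Gala}. Their union is {a, b, c, d, e, f, g, h, i, j}, which is all 10 points.
Only Comet contains i, so Comet is forced; the remaining 7 points need at least 3 more groups (each remaining group adds at most 3) — so at least 4 groups are needed, and 4 is optimal.

4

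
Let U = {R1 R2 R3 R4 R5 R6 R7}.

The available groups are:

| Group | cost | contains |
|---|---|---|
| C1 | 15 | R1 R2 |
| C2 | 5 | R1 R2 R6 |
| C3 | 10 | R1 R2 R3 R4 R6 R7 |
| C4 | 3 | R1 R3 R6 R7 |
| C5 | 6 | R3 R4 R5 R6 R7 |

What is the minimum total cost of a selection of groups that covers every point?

11

C2, C5 together cover every point (C2 ∪ C5 = {R1, R2, R3, R4, R5, R6, R7}); total cost 5 + 6 = 11.
The greedy pick C4, C5, C2 costs 14; no covering selection beats 11.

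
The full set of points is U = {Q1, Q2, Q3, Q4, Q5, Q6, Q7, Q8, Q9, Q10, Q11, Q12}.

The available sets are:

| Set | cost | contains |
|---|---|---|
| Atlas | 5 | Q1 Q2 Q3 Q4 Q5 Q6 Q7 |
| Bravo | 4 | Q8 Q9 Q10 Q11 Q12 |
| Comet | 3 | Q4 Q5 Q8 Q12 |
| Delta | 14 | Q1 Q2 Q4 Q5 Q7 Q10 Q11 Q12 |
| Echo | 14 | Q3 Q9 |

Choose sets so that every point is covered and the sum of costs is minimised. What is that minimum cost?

Atlas, Bravo together cover every point (Atlas ∪ Bravo = {Q1, Q2, Q3, Q4, Q5, Q6, Q7, Q8, Q9, Q10, Q11, Q12}); total cost 5 + 4 = 9.
No covering selection has total cost below 9.

9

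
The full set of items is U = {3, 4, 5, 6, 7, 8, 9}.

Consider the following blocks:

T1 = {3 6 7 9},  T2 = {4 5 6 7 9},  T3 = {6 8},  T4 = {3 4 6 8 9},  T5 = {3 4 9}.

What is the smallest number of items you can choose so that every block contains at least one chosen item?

2

The 2 items {4, 6} hit every block.
The blocks T3, T5 are pairwise disjoint, so any hitting set needs a separate item for each — at least 2. Hence 2 is optimal.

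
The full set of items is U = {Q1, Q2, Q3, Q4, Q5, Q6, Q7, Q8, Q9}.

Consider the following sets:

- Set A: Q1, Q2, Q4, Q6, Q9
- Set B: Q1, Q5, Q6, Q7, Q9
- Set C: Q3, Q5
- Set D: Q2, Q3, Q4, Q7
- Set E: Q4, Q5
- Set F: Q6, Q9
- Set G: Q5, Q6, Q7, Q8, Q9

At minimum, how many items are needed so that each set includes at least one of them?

The 3 items {Q4, Q5, Q6} hit every set.
No choice of 2 items meets every set, so 3 is the minimum.

3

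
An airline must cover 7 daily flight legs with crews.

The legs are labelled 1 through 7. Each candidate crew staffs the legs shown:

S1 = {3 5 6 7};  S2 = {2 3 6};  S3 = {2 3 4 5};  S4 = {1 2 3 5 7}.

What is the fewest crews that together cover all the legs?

Take {S1, S3, S4}. Their union is {1, 2, 3, 4, 5, 6, 7}, which is all 7 legs.
Only S4 contains 1, so S4 is forced; the remaining 2 legs need at least 2 more crews (each remaining crew adds at most 1) — so at least 3 crews are needed, and 3 is optimal.

3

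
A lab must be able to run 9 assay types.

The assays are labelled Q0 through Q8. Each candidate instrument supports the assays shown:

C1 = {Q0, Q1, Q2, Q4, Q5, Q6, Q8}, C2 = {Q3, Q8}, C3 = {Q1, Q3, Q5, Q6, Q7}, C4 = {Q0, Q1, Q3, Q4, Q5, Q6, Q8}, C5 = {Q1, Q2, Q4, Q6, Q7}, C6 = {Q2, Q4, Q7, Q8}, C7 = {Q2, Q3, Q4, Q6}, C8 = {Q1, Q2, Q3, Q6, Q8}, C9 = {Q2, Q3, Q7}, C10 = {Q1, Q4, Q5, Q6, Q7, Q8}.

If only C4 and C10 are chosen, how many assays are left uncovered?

Union of C4, C10 = {Q0, Q1, Q3, Q4, Q5, Q6, Q7, Q8}.
Not covered: Q2 — 1 assay.

1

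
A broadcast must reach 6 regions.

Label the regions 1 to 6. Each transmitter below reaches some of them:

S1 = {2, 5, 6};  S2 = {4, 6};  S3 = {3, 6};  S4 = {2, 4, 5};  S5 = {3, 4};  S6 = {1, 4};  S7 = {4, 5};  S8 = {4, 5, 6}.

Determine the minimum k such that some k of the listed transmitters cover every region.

3

S3 and S4 and S6 together: S3 ∪ S4 ∪ S6 = {1, 2, 3, 4, 5, 6} — every region is covered.
Only S6 contains 1, so S6 is forced; the remaining 4 regions need at least 2 more transmitters (each remaining transmitter adds at most 3) — so at least 3 transmitters are needed, and 3 is optimal.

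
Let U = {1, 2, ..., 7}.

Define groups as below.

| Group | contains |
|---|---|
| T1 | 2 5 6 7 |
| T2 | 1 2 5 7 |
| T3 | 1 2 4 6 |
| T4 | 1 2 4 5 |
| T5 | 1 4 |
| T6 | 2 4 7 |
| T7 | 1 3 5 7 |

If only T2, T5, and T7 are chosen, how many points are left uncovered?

1

Union of T2, T5, T7 = {1, 2, 3, 4, 5, 7}.
Not covered: 6 — 1 point.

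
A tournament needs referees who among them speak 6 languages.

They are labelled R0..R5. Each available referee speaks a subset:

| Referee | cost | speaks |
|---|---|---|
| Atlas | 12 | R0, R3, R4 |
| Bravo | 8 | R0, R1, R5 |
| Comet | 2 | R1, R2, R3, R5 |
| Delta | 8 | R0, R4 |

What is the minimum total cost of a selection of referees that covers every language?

10

Comet, Delta together cover every language (Comet ∪ Delta = {R0, R1, R2, R3, R4, R5}); total cost 2 + 8 = 10.
No covering selection has total cost below 10.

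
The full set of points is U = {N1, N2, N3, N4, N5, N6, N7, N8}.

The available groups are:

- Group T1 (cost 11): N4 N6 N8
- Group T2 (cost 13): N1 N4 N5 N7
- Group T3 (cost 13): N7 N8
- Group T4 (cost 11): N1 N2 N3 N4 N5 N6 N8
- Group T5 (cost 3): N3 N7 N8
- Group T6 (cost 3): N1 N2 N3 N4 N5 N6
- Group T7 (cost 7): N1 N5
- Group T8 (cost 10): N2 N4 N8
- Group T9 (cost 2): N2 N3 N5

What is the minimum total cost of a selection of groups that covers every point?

T5, T6 together cover every point (T5 ∪ T6 = {N1, N2, N3, N4, N5, N6, N7, N8}); total cost 3 + 3 = 6.
No covering selection has total cost below 6.

6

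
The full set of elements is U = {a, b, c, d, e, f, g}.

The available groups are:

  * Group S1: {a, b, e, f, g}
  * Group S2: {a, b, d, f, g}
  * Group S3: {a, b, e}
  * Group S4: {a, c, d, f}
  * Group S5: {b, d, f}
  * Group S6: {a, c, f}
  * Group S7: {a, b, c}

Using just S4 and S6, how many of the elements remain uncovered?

Union of S4, S6 = {a, c, d, f}.
Not covered: b, e, g — 3 elements.

3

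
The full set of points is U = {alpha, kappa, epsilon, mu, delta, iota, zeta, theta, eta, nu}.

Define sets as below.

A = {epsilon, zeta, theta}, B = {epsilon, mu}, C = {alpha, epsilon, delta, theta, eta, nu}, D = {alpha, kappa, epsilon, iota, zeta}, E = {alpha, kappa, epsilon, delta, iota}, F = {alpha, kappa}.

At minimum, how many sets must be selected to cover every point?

Take {B, C, D}. Their union is {alpha, kappa, epsilon, mu, delta, iota, zeta, theta, eta, nu}, which is all 10 points.
Only B contains mu, so B is forced; the remaining 8 points need at least 2 more sets (each remaining set adds at most 5) — so at least 3 sets are needed, and 3 is optimal.

3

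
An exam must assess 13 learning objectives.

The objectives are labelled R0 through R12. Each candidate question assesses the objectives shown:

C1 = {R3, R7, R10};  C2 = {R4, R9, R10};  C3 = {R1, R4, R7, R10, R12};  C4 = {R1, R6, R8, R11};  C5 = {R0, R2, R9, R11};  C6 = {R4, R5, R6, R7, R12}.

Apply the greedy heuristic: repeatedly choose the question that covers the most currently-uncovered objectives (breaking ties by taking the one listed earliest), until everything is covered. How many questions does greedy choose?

Greedy: pick C3 (covers 5 new) → pick C5 (covers 4 new) → pick C4 (covers 2 new) → pick C1 (covers 1 new) → pick C6 (covers 1 new). Total picks: 5.
(The true minimum cover uses only 4 questions, so greedy is not optimal here.)

5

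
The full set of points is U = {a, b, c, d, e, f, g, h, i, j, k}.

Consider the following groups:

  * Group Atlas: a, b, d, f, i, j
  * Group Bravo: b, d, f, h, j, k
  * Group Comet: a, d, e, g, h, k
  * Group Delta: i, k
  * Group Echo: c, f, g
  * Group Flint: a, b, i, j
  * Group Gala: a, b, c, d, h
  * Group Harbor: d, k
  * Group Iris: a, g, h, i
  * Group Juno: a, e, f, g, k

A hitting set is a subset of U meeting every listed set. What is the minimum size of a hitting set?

The 3 points {d, g, i} hit every group.
The groups Echo, Flint, Harbor are pairwise disjoint, so any hitting set needs a separate point for each — at least 3. Hence 3 is optimal.

3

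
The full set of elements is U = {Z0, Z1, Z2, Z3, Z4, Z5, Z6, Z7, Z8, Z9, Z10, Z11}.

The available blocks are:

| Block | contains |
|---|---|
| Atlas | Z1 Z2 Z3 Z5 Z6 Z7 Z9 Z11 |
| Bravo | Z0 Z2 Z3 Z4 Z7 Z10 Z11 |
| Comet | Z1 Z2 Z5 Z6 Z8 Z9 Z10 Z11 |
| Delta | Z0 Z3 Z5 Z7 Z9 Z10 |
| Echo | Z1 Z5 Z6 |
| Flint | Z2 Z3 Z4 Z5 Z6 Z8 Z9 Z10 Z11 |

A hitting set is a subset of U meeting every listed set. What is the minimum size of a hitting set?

The 2 elements {Z5, Z11} hit every block.
The blocks Bravo, Echo are pairwise disjoint, so any hitting set needs a separate element for each — at least 2. Hence 2 is optimal.

2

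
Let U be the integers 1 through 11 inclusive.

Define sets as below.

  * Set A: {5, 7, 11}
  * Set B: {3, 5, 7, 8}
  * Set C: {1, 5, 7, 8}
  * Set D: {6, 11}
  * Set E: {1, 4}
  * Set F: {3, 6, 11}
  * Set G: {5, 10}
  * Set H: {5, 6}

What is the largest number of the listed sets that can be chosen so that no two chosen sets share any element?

E, F, G are pairwise disjoint (E={1,4}; F={3,6,11}; G={5,10}).
Every remaining set overlaps one of these, and no 4 of the listed sets are pairwise disjoint, so 3 is the maximum.

3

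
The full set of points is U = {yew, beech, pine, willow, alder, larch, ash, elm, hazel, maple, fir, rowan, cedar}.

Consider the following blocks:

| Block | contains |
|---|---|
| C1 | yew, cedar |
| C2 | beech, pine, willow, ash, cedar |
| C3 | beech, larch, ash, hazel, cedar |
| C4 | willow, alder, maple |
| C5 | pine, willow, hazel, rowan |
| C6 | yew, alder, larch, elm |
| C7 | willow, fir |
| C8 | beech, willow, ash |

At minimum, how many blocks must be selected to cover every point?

5

C3 and C4 and C5 and C6 and C7 together: C3 ∪ C4 ∪ C5 ∪ C6 ∪ C7 = {yew, beech, pine, willow, alder, larch, ash, elm, hazel, maple, fir, rowan, cedar} — every point is covered.
No 4 of the 8 blocks cover everything (all 70 combinations miss at least one point), so 5 is optimal.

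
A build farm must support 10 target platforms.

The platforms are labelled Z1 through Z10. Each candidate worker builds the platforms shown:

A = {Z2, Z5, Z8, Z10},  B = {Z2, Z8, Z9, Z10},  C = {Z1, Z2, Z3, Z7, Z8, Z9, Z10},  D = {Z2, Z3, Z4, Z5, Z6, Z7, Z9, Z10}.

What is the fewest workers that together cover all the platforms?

2

C and D together: C ∪ D = {Z1, Z2, Z3, Z4, Z5, Z6, Z7, Z8, Z9, Z10} — every platform is covered.
No single worker has all 10 platforms (the largest, D, has 8), so 2 is optimal.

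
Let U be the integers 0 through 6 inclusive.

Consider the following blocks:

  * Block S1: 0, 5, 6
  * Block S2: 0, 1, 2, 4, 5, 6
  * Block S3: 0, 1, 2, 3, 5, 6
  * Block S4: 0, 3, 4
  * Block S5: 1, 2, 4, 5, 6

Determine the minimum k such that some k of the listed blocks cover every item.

2

Take {S2, S3}. Their union is {0, 1, 2, 3, 4, 5, 6}, which is all 7 items.
No single block has all 7 items (the largest, S2, has 6), so 2 is optimal.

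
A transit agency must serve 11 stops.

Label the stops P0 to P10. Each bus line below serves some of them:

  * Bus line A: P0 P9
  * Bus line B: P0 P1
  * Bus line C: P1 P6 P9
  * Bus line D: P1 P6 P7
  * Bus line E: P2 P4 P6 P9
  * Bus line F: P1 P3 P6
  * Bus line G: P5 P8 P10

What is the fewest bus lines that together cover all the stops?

Take {B, D, E, F, G}. Their union is {P0, P1, P2, P3, P4, P5, P6, P7, P8, P9, P10}, which is all 11 stops.
No 4 of the 7 bus lines cover everything (all 35 combinations miss at least one stop), so 5 is optimal.

5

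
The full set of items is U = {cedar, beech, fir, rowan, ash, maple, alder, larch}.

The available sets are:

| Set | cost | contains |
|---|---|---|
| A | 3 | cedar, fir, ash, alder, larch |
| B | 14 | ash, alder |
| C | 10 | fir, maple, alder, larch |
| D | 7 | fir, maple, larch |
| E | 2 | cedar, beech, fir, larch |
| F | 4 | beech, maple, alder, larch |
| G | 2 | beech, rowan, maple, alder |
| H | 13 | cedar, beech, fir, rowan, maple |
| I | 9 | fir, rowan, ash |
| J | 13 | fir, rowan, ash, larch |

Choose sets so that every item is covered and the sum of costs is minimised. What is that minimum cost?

A, G together cover every item (A ∪ G = {cedar, beech, fir, rowan, ash, maple, alder, larch}); total cost 3 + 2 = 5.
The greedy pick E, G, A costs 7; no covering selection beats 5.

5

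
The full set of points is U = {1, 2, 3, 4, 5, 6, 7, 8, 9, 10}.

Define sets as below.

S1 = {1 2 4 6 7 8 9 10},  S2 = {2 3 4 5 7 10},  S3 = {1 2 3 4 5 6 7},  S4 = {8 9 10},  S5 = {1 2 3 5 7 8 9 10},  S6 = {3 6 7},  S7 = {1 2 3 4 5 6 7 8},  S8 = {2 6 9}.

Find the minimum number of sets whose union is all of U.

S3 and S5 cover everything between them: the union {1, 2, 3, 4, 5, 6, 7, 8, 9, 10} is all of U.
No single set has all 10 points (the largest, S1, has 8), so 2 is optimal.

2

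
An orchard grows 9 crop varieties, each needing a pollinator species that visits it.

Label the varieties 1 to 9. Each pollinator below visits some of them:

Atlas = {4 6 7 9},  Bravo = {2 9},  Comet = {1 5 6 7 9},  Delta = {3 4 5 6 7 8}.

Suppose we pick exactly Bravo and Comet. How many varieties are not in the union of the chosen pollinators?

Union of Bravo, Comet = {1, 2, 5, 6, 7, 9}.
Not covered: 3, 4, 8 — 3 varieties.

3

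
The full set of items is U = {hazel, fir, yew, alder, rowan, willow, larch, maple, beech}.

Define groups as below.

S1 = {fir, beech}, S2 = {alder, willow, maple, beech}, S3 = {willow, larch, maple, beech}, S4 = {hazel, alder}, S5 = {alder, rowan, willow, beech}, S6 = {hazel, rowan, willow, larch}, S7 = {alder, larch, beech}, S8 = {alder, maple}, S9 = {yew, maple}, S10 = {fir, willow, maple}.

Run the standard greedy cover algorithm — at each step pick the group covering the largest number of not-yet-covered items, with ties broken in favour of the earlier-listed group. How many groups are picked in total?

4

Greedy: pick S2 (covers 4 new) → pick S6 (covers 3 new) → pick S1 (covers 1 new) → pick S9 (covers 1 new). Total picks: 4.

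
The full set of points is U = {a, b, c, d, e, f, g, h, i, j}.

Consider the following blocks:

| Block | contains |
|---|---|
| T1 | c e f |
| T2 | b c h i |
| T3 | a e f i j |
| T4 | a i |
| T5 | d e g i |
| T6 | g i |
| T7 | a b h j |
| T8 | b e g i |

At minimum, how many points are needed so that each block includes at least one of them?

3

Take T = {f, h, i}. Each listed block contains at least one of these, so T is a hitting set of size 3.
The blocks T1, T6, T7 are pairwise disjoint, so any hitting set needs a separate point for each — at least 3. Hence 3 is optimal.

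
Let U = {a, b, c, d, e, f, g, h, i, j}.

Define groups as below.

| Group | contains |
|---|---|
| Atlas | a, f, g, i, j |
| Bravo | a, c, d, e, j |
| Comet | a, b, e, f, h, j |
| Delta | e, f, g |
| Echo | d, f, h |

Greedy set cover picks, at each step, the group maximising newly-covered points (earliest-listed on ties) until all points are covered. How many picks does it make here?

Greedy: pick Comet (covers 6 new) → pick Atlas (covers 2 new) → pick Bravo (covers 2 new). Total picks: 3.

3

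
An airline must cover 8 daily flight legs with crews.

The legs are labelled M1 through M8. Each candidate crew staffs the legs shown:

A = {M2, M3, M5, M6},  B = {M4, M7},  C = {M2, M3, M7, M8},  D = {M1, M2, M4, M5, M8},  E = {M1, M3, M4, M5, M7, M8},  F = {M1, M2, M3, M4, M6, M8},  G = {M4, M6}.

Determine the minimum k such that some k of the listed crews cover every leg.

E and F together: E ∪ F = {M1, M2, M3, M4, M5, M6, M7, M8} — every leg is covered.
No single crew has all 8 legs (the largest, E, has 6), so 2 is optimal.

2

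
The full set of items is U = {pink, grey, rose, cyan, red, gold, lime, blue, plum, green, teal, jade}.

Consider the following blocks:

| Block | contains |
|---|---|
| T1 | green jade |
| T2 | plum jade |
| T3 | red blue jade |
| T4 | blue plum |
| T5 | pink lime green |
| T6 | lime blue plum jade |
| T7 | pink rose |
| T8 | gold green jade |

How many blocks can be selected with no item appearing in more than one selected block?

3

T1, T4, T7 are pairwise disjoint (T1={green,jade}; T4={blue,plum}; T7={pink,rose}).
Every remaining block overlaps one of these, and no 4 of the listed blocks are pairwise disjoint, so 3 is the maximum.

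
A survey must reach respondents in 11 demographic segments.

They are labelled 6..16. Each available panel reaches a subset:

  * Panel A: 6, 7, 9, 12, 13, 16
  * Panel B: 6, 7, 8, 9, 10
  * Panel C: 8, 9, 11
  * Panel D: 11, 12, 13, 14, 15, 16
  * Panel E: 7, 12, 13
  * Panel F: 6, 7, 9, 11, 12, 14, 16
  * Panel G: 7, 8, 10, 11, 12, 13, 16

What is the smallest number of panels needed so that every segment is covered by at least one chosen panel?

2

B and D together: B ∪ D = {6, 7, 8, 9, 10, 11, 12, 13, 14, 15, 16} — every segment is covered.
No single panel has all 11 segments (the largest, F, has 7), so 2 is optimal.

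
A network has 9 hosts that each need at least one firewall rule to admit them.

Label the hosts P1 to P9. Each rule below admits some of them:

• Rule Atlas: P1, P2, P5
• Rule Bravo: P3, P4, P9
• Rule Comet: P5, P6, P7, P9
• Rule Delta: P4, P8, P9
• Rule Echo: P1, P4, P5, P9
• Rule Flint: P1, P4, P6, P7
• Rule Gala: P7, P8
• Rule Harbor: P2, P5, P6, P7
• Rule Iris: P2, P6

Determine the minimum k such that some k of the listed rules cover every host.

4

Atlas and Bravo and Gala and Iris together: Atlas ∪ Bravo ∪ Gala ∪ Iris = {P1, P2, P3, P4, P5, P6, P7, P8, P9} — every host is covered.
No 3 of the 9 rules cover everything (all 84 combinations miss at least one host), so 4 is optimal.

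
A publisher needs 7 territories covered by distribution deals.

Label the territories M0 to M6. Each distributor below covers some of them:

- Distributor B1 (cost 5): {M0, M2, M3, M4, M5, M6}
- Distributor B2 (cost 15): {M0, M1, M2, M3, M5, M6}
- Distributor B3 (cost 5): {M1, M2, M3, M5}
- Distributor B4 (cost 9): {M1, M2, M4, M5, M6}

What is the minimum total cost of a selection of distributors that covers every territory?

B1, B3 together cover every territory (B1 ∪ B3 = {M0, M1, M2, M3, M4, M5, M6}); total cost 5 + 5 = 10.
No covering selection has total cost below 10.

10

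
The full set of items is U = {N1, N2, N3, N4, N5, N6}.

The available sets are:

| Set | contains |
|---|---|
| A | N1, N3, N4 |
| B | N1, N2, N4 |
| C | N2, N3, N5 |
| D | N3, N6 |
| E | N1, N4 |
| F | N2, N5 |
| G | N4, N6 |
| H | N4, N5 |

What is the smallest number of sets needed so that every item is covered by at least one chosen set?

B, C, and G cover everything between them: the union {N1, N2, N3, N4, N5, N6} is all of U.
No 2 of the 8 sets cover everything (all 28 combinations miss at least one item), so 3 is optimal.

3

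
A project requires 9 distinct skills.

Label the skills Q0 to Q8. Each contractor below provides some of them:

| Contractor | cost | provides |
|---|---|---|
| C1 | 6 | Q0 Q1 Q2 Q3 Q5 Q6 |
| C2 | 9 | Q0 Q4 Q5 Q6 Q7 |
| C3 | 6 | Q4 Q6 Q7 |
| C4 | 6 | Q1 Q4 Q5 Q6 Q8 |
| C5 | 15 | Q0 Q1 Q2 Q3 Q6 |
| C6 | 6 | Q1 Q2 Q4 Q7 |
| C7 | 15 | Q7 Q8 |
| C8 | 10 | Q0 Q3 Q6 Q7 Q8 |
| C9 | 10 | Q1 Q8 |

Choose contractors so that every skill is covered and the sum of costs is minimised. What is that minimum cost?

18

C1, C3, C4 together cover every skill (C1 ∪ C3 ∪ C4 = {Q0, Q1, Q2, Q3, Q4, Q5, Q6, Q7, Q8}); total cost 6 + 6 + 6 = 18.
No covering selection has total cost below 18.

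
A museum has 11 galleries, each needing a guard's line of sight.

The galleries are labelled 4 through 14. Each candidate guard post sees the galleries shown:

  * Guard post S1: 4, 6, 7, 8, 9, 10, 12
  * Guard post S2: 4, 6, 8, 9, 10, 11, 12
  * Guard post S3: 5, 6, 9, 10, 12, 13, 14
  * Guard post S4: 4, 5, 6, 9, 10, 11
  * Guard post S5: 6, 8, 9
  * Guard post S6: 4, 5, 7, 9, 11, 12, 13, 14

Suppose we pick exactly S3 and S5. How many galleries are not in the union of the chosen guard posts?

Union of S3, S5 = {5, 6, 8, 9, 10, 12, 13, 14}.
Not covered: 4, 7, 11 — 3 galleries.

3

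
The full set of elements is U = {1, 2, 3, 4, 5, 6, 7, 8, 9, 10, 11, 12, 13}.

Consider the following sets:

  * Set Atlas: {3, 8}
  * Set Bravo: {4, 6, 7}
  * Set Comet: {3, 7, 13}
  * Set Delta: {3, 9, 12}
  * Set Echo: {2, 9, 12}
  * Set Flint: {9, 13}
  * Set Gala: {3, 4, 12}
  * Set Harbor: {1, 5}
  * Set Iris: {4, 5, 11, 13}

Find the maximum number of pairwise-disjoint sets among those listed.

Atlas, Bravo, Echo, Harbor are pairwise disjoint (Atlas={3,8}; Bravo={4,6,7}; Echo={2,9,12}; Harbor={1,5}).
Every remaining set overlaps one of these, and no 5 of the listed sets are pairwise disjoint, so 4 is the maximum.

4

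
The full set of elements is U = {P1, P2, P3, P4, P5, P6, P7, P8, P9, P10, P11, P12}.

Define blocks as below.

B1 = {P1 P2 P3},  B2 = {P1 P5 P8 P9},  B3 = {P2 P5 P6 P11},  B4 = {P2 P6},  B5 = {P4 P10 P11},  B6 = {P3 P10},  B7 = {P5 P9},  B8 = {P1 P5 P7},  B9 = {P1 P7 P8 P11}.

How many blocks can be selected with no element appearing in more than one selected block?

B4, B6, B7, B9 are pairwise disjoint (B4={P2,P6}; B6={P3,P10}; B7={P5,P9}; B9={P1,P7,P8,P11}).
Every remaining block overlaps one of these, and no 5 of the listed blocks are pairwise disjoint, so 4 is the maximum.

4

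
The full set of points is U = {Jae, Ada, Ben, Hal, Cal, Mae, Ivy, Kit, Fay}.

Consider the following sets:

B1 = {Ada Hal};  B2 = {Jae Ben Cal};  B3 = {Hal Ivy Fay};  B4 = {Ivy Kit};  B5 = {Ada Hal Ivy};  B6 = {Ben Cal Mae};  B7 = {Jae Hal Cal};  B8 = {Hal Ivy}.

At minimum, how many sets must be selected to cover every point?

5

B1, B3, B4, B6, and B7 cover everything between them: the union {Jae, Ada, Ben, Hal, Cal, Mae, Ivy, Kit, Fay} is all of U.
No 4 of the 8 sets cover everything (all 70 combinations miss at least one point), so 5 is optimal.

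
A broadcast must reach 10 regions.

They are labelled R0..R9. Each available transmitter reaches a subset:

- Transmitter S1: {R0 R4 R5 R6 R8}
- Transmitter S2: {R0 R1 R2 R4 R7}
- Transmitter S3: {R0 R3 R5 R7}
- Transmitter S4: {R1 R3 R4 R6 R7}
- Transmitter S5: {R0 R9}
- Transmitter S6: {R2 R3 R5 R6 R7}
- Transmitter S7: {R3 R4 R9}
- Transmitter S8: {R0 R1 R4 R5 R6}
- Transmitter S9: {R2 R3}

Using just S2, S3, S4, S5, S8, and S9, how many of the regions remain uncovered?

Union of S2, S3, S4, S5, S8, S9 = {R0, R1, R2, R3, R4, R5, R6, R7, R9}.
Not covered: R8 — 1 region.

1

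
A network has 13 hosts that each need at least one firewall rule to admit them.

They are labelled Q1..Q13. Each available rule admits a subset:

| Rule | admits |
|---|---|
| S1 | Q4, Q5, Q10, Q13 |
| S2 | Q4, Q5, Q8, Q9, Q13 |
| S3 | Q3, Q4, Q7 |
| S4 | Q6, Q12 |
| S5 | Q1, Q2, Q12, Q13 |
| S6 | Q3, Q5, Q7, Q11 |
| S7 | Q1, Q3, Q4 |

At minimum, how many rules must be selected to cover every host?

5

S1 and S2 and S4 and S5 and S6 together: S1 ∪ S2 ∪ S4 ∪ S5 ∪ S6 = {Q1, Q2, Q3, Q4, Q5, Q6, Q7, Q8, Q9, Q10, Q11, Q12, Q13} — every host is covered.
No 4 of the 7 rules cover everything (all 35 combinations miss at least one host), so 5 is optimal.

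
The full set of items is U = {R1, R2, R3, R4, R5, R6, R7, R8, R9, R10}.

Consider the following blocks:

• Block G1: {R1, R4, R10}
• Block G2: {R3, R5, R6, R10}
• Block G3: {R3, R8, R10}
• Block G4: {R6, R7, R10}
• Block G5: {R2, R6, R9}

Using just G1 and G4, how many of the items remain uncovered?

Union of G1, G4 = {R1, R4, R6, R7, R10}.
Not covered: R2, R3, R5, R8, R9 — 5 items.

5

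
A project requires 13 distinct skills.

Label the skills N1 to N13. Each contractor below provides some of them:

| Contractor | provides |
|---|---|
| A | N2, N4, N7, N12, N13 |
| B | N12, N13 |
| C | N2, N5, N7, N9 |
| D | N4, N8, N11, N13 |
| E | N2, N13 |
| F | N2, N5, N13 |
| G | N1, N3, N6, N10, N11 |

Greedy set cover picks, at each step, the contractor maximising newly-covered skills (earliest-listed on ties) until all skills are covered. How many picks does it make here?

Greedy: pick A (covers 5 new) → pick G (covers 5 new) → pick C (covers 2 new) → pick D (covers 1 new). Total picks: 4.

4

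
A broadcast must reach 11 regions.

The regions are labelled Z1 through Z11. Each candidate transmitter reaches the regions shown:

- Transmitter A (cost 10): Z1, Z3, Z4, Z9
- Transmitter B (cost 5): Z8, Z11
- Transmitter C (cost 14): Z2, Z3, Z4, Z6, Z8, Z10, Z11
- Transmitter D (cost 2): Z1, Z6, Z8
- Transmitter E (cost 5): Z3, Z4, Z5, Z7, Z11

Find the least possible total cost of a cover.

29

A, C, E together cover every region (A ∪ C ∪ E = {Z1, Z2, Z3, Z4, Z5, Z6, Z7, Z8, Z9, Z10, Z11}); total cost 10 + 14 + 5 = 29.
The greedy pick D, E, C, A costs 31; no covering selection beats 29.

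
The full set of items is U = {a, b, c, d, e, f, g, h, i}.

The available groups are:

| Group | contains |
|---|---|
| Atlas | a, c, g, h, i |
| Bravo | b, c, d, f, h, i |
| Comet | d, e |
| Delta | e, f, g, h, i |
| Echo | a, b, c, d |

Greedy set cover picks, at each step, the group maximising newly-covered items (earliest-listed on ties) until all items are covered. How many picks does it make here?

Greedy: pick Bravo (covers 6 new) → pick Atlas (covers 2 new) → pick Comet (covers 1 new). Total picks: 3.
(The true minimum cover uses only 2 groups, so greedy is not optimal here.)

3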